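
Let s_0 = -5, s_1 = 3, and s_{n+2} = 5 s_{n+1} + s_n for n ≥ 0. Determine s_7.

38503

s_2 = 5*3 + (-5) = 10
s_3 = 5*10 + 3 = 53
s_4 = 5*53 + 10 = 275
s_5 = 5*275 + 53 = 1428
s_6 = 5*1428 + 275 = 7415
s_7 = 5*7415 + 1428 = 38503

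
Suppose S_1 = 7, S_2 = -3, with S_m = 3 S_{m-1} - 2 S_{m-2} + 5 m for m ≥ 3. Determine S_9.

2257

S_3 = 3·(-3) - 2·7 + 15 = -8
S_4 = 3·(-8) - 2·(-3) + 20 = 2
S_5 = 3·2 - 2·(-8) + 25 = 47
S_6 = 3·47 - 2·2 + 30 = 167
S_7 = 3·167 - 2·47 + 35 = 442
S_8 = 3·442 - 2·167 + 40 = 1032
S_9 = 3·1032 - 2·442 + 45 = 2257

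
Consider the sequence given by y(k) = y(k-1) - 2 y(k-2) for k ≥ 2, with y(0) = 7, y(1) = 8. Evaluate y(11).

338

y(2) = 8 - 2(7) = -6
y(3) = (-6) - 2(8) = -22
y(4) = (-22) - 2(-6) = -10
y(5) = (-10) - 2(-22) = 34
y(6) = 34 - 2(-10) = 54
y(7) = 54 - 2(34) = -14
y(8) = (-14) - 2(54) = -122
y(9) = (-122) - 2(-14) = -94
y(10) = (-94) - 2(-122) = 150
y(11) = 150 - 2(-94) = 338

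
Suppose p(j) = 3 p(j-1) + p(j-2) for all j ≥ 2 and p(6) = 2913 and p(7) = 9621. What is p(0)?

-3

Rearranging, p(j-2) = p(j) - 3 p(j-1).
p(5) = 9621 - 3(2913) = 882
p(4) = 2913 - 3(882) = 267
p(3) = 882 - 3(267) = 81
p(2) = 267 - 3(81) = 24
p(1) = 81 - 3(24) = 9
p(0) = 24 - 3(9) = -3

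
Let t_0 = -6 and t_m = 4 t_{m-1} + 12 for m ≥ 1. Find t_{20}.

-2199023255556

The fixed point is 12/(1 - 4) = -4, so t_m + 4 = 4(t_{m-1} + 4).
Hence t_m = -2·4^m - 4.
t_{20} = -2·4^{20} - 4 = -2·1099511627776 - 4 = -2199023255556.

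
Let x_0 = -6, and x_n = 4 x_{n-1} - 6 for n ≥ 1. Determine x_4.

-2046

x_1 = 4(-6) - 6 = -30
x_2 = 4(-30) - 6 = -126
x_3 = 4(-126) - 6 = -510
x_4 = 4(-510) - 6 = -2046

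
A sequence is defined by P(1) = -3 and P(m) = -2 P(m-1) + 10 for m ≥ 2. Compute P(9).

-1618

P(2) = -2(-3) + 10 = 16
P(3) = -2(16) + 10 = -22
P(4) = -2(-22) + 10 = 54
P(5) = -2(54) + 10 = -98
P(6) = -2(-98) + 10 = 206
P(7) = -2(206) + 10 = -402
P(8) = -2(-402) + 10 = 814
P(9) = -2(814) + 10 = -1618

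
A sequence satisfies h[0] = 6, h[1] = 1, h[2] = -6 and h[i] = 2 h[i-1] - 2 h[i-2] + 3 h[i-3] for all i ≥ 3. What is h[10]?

h[3] = 2·(-6) - 2·1 + 3·6 = 4
h[4] = 2·4 - 2·(-6) + 3·1 = 23
h[5] = 2·23 - 2·4 + 3·(-6) = 20
h[6] = 2·20 - 2·23 + 3·4 = 6
h[7] = 2·6 - 2·20 + 3·23 = 41
h[8] = 2·41 - 2·6 + 3·20 = 130
h[9] = 2·130 - 2·41 + 3·6 = 196
h[10] = 2·196 - 2·130 + 3·41 = 255

255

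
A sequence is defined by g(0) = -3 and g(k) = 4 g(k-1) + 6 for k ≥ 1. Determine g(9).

g(1) = 4(-3) + 6 = -6
g(2) = 4(-6) + 6 = -18
g(3) = 4(-18) + 6 = -66
g(4) = 4(-66) + 6 = -258
g(5) = 4(-258) + 6 = -1026
g(6) = 4(-1026) + 6 = -4098
g(7) = 4(-4098) + 6 = -16386
g(8) = 4(-16386) + 6 = -65538
g(9) = 4(-65538) + 6 = -262146

-262146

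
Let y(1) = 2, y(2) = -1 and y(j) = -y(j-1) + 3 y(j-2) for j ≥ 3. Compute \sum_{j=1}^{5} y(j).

y(3) = -(-1) + 3·2 = 7
y(4) = -7 + 3·(-1) = -10
y(5) = -(-10) + 3·7 = 31
Sum = 2 + (-1) + 7 + (-10) + 31 = 29

29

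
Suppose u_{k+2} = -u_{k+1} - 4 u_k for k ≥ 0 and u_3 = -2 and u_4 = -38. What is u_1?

-2

Rearranging, u_{k-2} = (u_k + u_{k-1}) / -4.
u_2 = (-38 + (-2)) / -4 = -40/-4 = 10
u_1 = (-2 + 10) / -4 = 8/-4 = -2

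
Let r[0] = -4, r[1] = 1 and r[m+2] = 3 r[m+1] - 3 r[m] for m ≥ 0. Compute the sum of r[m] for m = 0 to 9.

-1206

r[2] = 3·1 - 3·(-4) = 15
r[3] = 3·15 - 3·1 = 42
r[4] = 3·42 - 3·15 = 81
r[5] = 3·81 - 3·42 = 117
r[6] = 3·117 - 3·81 = 108
r[7] = 3·108 - 3·117 = -27
r[8] = 3·(-27) - 3·108 = -405
r[9] = 3·(-405) - 3·(-27) = -1134
Sum = (-4) + 1 + 15 + 42 + 81 + 117 + 108 + (-27) + (-405) + (-1134) = -1206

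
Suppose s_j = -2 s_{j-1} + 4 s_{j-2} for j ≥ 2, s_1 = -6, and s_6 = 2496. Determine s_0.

Let s_0 = v.
s_2 = 12 + 4v
s_3 = -48 - 8v
s_4 = 144 + 32v
s_5 = -480 - 96v
s_6 = 1536 + 320v
So 1536 + 320v = 2496, giving v = 3.

3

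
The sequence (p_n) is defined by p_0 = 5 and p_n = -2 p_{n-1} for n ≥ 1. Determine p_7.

-640

p_1 = -2*5 = -10
p_2 = -2*(-10) = 20
p_3 = -2*20 = -40
p_4 = -2*(-40) = 80
p_5 = -2*80 = -160
p_6 = -2*(-160) = 320
p_7 = -2*320 = -640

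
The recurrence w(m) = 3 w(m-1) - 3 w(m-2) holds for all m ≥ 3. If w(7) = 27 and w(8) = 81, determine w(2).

-3

Rearranging, w(m-2) = (w(m) - 3 w(m-1)) / -3.
w(6) = (81 - 3·27) / -3 = 0/-3 = 0
w(5) = (27 - 3·0) / -3 = 27/-3 = -9
w(4) = (0 - 3·(-9)) / -3 = 27/-3 = -9
w(3) = (-9 - 3·(-9)) / -3 = 18/-3 = -6
w(2) = (-9 - 3·(-6)) / -3 = 9/-3 = -3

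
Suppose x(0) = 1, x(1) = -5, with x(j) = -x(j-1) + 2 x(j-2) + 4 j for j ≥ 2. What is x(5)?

x(2) = -(-5) + 2(1) + 8 = 15
x(3) = -15 + 2(-5) + 12 = -13
x(4) = -(-13) + 2(15) + 16 = 59
x(5) = -59 + 2(-13) + 20 = -65

-65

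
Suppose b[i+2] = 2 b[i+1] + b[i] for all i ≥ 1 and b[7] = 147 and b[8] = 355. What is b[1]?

-7

Rearranging, b[i-2] = b[i] - 2 b[i-1].
b[6] = 355 - 2·147 = 61
b[5] = 147 - 2·61 = 25
b[4] = 61 - 2·25 = 11
b[3] = 25 - 2·11 = 3
b[2] = 11 - 2·3 = 5
b[1] = 3 - 2·5 = -7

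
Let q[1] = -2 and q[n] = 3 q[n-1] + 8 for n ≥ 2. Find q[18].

The fixed point is 8/(1 - 3) = -4, so q[n] + 4 = 3(q[n-1] + 4).
Hence q[n] = 2·3^{n-1} - 4.
q[18] = 2·3^{17} - 4 = 2·129140163 - 4 = 258280322.

258280322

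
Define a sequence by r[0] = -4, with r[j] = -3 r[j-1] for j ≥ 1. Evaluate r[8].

r[1] = -3·(-4) = 12
r[2] = -3·12 = -36
r[3] = -3·(-36) = 108
r[4] = -3·108 = -324
r[5] = -3·(-324) = 972
r[6] = -3·972 = -2916
r[7] = -3·(-2916) = 8748
r[8] = -3·8748 = -26244

-26244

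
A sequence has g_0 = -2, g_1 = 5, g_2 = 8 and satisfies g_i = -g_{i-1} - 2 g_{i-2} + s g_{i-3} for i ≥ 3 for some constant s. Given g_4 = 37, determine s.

5

g_3 = -18 - 2s
g_4 = 2 + 7s
So 2 + 7s = 37, giving s = 5.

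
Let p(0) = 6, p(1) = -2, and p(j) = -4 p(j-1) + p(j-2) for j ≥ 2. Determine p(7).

p(2) = -4*(-2) + 6 = 14
p(3) = -4*14 + (-2) = -58
p(4) = -4*(-58) + 14 = 246
p(5) = -4*246 + (-58) = -1042
p(6) = -4*(-1042) + 246 = 4414
p(7) = -4*4414 + (-1042) = -18698

-18698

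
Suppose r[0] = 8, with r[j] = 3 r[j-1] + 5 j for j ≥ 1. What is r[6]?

8547

r[1] = 3·8 + 5 = 29
r[2] = 3·29 + 10 = 97
r[3] = 3·97 + 15 = 306
r[4] = 3·306 + 20 = 938
r[5] = 3·938 + 25 = 2839
r[6] = 3·2839 + 30 = 8547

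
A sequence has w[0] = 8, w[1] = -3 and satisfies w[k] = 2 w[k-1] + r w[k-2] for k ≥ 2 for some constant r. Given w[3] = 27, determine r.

w[2] = -6 + 8r
w[3] = -12 + 13r
So -12 + 13r = 27, giving r = 3.

3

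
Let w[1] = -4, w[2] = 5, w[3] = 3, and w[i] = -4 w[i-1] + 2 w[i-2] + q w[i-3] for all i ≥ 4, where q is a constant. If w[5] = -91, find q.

-5

w[4] = -2 - 4q
w[5] = 14 + 21q
So 14 + 21q = -91, giving q = -5.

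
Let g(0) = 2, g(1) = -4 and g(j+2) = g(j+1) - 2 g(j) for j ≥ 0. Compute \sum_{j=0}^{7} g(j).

g(2) = (-4) - 2(2) = -8
g(3) = (-8) - 2(-4) = 0
g(4) = 0 - 2(-8) = 16
g(5) = 16 - 2(0) = 16
g(6) = 16 - 2(16) = -16
g(7) = (-16) - 2(16) = -48
Sum = 2 + (-4) + (-8) + 0 + 16 + 16 + (-16) + (-48) = -42

-42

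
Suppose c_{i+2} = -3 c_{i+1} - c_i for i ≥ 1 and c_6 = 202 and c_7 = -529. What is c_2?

1

Rearranging, c_{i-2} = -(c_i + 3 c_{i-1}).
c_5 = -(-529 + 3*202) = -77
c_4 = -(202 + 3*(-77)) = 29
c_3 = -(-77 + 3*29) = -10
c_2 = -(29 + 3*(-10)) = 1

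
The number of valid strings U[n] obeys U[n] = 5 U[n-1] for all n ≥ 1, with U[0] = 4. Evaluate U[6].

62500

U[1] = 5·4 = 20
U[2] = 5·20 = 100
U[3] = 5·100 = 500
U[4] = 5·500 = 2500
U[5] = 5·2500 = 12500
U[6] = 5·12500 = 62500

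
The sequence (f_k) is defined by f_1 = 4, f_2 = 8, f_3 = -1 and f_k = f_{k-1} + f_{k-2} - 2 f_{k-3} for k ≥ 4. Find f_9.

f_4 = (-1) + 8 - 2(4) = -1
f_5 = (-1) + (-1) - 2(8) = -18
f_6 = (-18) + (-1) - 2(-1) = -17
f_7 = (-17) + (-18) - 2(-1) = -33
f_8 = (-33) + (-17) - 2(-18) = -14
f_9 = (-14) + (-33) - 2(-17) = -13

-13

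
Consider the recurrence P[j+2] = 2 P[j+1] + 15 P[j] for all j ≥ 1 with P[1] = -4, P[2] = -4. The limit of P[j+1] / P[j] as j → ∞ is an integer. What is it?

The characteristic equation is r^2 - 2r - 15 = 0, which factors as (r - 5)(r + 3) = 0.
So the roots are 5 and -3. Since |5| > |-3| and the coefficient of 5^j is non-zero, the ratio tends to 5.

5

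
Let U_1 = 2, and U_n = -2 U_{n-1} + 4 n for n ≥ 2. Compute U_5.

4

U_2 = -2·2 + 8 = 4
U_3 = -2·4 + 12 = 4
U_4 = -2·4 + 16 = 8
U_5 = -2·8 + 20 = 4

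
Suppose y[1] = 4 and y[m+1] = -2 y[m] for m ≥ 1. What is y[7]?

256

y[2] = -2*4 = -8
y[3] = -2*(-8) = 16
y[4] = -2*16 = -32
y[5] = -2*(-32) = 64
y[6] = -2*64 = -128
y[7] = -2*(-128) = 256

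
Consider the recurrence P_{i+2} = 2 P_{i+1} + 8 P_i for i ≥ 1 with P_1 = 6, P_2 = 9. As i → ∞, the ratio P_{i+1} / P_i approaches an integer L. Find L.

The characteristic equation is r^2 - 2r - 8 = 0, which factors as (r - 4)(r + 2) = 0.
So the roots are 4 and -2. Since |4| > |-2| and the coefficient of 4^i is non-zero, the ratio tends to 4.

4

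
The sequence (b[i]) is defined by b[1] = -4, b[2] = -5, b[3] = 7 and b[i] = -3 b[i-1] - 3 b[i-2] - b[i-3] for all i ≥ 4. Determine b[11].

-229

b[4] = -3*7 - 3*(-5) - (-4) = -2
b[5] = -3*(-2) - 3*7 - (-5) = -10
b[6] = -3*(-10) - 3*(-2) - 7 = 29
b[7] = -3*29 - 3*(-10) - (-2) = -55
b[8] = -3*(-55) - 3*29 - (-10) = 88
b[9] = -3*88 - 3*(-55) - 29 = -128
b[10] = -3*(-128) - 3*88 - (-55) = 175
b[11] = -3*175 - 3*(-128) - 88 = -229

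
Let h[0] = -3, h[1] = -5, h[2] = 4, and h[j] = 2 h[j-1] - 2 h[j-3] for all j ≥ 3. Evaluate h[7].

140

h[3] = 2·4 - 2·(-3) = 14
h[4] = 2·14 - 2·(-5) = 38
h[5] = 2·38 - 2·4 = 68
h[6] = 2·68 - 2·14 = 108
h[7] = 2·108 - 2·38 = 140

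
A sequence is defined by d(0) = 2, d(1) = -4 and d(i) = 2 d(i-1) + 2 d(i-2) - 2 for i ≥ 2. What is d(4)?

-58

d(2) = 2*(-4) + 2*2 - 2 = -6
d(3) = 2*(-6) + 2*(-4) - 2 = -22
d(4) = 2*(-22) + 2*(-6) - 2 = -58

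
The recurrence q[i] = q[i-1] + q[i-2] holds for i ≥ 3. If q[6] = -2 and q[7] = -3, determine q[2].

Rearranging, q[i-2] = q[i] - q[i-1].
q[5] = -3 - (-2) = -1
q[4] = -2 - (-1) = -1
q[3] = -1 - (-1) = 0
q[2] = -1 - 0 = -1

-1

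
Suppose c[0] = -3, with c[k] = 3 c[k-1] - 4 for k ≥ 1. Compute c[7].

c[1] = 3(-3) - 4 = -13
c[2] = 3(-13) - 4 = -43
c[3] = 3(-43) - 4 = -133
c[4] = 3(-133) - 4 = -403
c[5] = 3(-403) - 4 = -1213
c[6] = 3(-1213) - 4 = -3643
c[7] = 3(-3643) - 4 = -10933

-10933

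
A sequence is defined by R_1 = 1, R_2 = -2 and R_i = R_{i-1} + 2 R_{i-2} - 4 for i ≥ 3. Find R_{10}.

R_3 = (-2) + 2·1 - 4 = -4
R_4 = (-4) + 2·(-2) - 4 = -12
R_5 = (-12) + 2·(-4) - 4 = -24
R_6 = (-24) + 2·(-12) - 4 = -52
R_7 = (-52) + 2·(-24) - 4 = -104
R_8 = (-104) + 2·(-52) - 4 = -212
R_9 = (-212) + 2·(-104) - 4 = -424
R_{10} = (-424) + 2·(-212) - 4 = -852

-852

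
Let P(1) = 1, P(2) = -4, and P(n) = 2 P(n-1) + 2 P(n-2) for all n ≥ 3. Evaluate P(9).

P(3) = 2(-4) + 2(1) = -6
P(4) = 2(-6) + 2(-4) = -20
P(5) = 2(-20) + 2(-6) = -52
P(6) = 2(-52) + 2(-20) = -144
P(7) = 2(-144) + 2(-52) = -392
P(8) = 2(-392) + 2(-144) = -1072
P(9) = 2(-1072) + 2(-392) = -2928

-2928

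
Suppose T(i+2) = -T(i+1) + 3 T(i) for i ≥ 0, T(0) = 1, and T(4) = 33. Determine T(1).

-3

Let T(1) = y.
T(2) = 3 - y
T(3) = -3 + 4y
T(4) = 12 - 7y
So 12 - 7y = 33, giving y = -3.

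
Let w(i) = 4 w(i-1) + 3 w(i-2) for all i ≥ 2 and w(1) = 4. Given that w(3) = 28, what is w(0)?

-4

Let w(0) = z.
w(2) = 16 + 3z
w(3) = 76 + 12z
So 76 + 12z = 28, giving z = -4.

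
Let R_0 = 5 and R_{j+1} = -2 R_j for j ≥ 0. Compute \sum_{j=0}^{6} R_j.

215

R_1 = -2*5 = -10
R_2 = -2*(-10) = 20
R_3 = -2*20 = -40
R_4 = -2*(-40) = 80
R_5 = -2*80 = -160
R_6 = -2*(-160) = 320
Sum = 5 + (-10) + 20 + (-40) + 80 + (-160) + 320 = 215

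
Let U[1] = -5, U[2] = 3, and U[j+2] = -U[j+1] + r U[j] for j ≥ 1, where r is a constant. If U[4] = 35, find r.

4

U[3] = -3 - 5r
U[4] = 3 + 8r
So 3 + 8r = 35, giving r = 4.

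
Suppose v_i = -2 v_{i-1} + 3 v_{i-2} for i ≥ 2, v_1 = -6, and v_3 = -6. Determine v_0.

-6

Let v_0 = x.
v_2 = 12 + 3x
v_3 = -42 - 6x
So -42 - 6x = -6, giving x = -6.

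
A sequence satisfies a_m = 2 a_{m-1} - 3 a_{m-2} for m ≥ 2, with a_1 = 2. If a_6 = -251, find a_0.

Let a_0 = v.
a_2 = 4 - 3v
a_3 = 2 - 6v
a_4 = -8 - 3v
a_5 = -22 + 12v
a_6 = -20 + 33v
So -20 + 33v = -251, giving v = -7.

-7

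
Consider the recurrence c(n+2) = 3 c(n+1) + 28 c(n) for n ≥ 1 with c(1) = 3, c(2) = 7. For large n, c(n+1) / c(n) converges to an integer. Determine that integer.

7

The characteristic equation is r^2 - 3r - 28 = 0, which factors as (r - 7)(r + 4) = 0.
So the roots are 7 and -4. Since |7| > |-4| and the coefficient of 7^n is non-zero, the ratio tends to 7.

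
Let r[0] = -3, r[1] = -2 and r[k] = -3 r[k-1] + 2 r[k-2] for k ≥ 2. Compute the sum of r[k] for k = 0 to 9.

r[2] = -3*(-2) + 2*(-3) = 0
r[3] = -3*0 + 2*(-2) = -4
r[4] = -3*(-4) + 2*0 = 12
r[5] = -3*12 + 2*(-4) = -44
r[6] = -3*(-44) + 2*12 = 156
r[7] = -3*156 + 2*(-44) = -556
r[8] = -3*(-556) + 2*156 = 1980
r[9] = -3*1980 + 2*(-556) = -7052
Sum = (-3) + (-2) + 0 + (-4) + 12 + (-44) + 156 + (-556) + 1980 + (-7052) = -5513

-5513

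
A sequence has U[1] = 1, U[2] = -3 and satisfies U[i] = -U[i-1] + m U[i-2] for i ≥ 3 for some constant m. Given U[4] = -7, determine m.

1

U[3] = 3 + m
U[4] = -3 - 4m
So -3 - 4m = -7, giving m = 1.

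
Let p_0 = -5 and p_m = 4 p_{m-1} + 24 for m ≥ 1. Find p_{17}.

The fixed point is 24/(1 - 4) = -8, so p_m + 8 = 4(p_{m-1} + 8).
Hence p_m = 3·4^m - 8.
p_{17} = 3·4^{17} - 8 = 3·17179869184 - 8 = 51539607544.

51539607544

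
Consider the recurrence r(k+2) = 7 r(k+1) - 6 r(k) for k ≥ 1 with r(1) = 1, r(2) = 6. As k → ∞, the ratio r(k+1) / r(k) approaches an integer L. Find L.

6

The characteristic equation is r^2 - 7r + 6 = 0, which factors as (r - 6)(r - 1) = 0.
So the roots are 6 and 1. Since |6| > |1| and the coefficient of 6^k is non-zero, the ratio tends to 6.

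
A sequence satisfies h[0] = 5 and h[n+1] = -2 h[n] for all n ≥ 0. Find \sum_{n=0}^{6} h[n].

h[1] = -2(5) = -10
h[2] = -2(-10) = 20
h[3] = -2(20) = -40
h[4] = -2(-40) = 80
h[5] = -2(80) = -160
h[6] = -2(-160) = 320
Sum = 5 + (-10) + 20 + (-40) + 80 + (-160) + 320 = 215

215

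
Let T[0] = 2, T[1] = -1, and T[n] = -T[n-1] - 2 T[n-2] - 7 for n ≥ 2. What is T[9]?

T[2] = -(-1) - 2·2 - 7 = -10
T[3] = -(-10) - 2·(-1) - 7 = 5
T[4] = -5 - 2·(-10) - 7 = 8
T[5] = -8 - 2·5 - 7 = -25
T[6] = -(-25) - 2·8 - 7 = 2
T[7] = -2 - 2·(-25) - 7 = 41
T[8] = -41 - 2·2 - 7 = -52
T[9] = -(-52) - 2·41 - 7 = -37

-37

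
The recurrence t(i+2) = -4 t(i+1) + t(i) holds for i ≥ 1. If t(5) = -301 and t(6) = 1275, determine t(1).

-5

Rearranging, t(i-2) = t(i) + 4 t(i-1).
t(4) = 1275 + 4*(-301) = 71
t(3) = -301 + 4*71 = -17
t(2) = 71 + 4*(-17) = 3
t(1) = -17 + 4*3 = -5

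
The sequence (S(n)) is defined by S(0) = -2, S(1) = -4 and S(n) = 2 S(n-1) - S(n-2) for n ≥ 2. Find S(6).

-14

S(2) = 2*(-4) - (-2) = -6
S(3) = 2*(-6) - (-4) = -8
S(4) = 2*(-8) - (-6) = -10
S(5) = 2*(-10) - (-8) = -12
S(6) = 2*(-12) - (-10) = -14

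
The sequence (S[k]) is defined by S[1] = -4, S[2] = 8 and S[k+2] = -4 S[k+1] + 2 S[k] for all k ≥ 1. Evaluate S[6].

S[3] = -4(8) + 2(-4) = -40
S[4] = -4(-40) + 2(8) = 176
S[5] = -4(176) + 2(-40) = -784
S[6] = -4(-784) + 2(176) = 3488

3488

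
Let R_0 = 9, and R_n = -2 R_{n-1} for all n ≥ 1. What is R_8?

R_1 = -2(9) = -18
R_2 = -2(-18) = 36
R_3 = -2(36) = -72
R_4 = -2(-72) = 144
R_5 = -2(144) = -288
R_6 = -2(-288) = 576
R_7 = -2(576) = -1152
R_8 = -2(-1152) = 2304

2304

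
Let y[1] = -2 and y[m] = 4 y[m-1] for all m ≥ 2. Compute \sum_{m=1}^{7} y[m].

y[2] = 4(-2) = -8
y[3] = 4(-8) = -32
y[4] = 4(-32) = -128
y[5] = 4(-128) = -512
y[6] = 4(-512) = -2048
y[7] = 4(-2048) = -8192
Sum = (-2) + (-8) + (-32) + (-128) + (-512) + (-2048) + (-8192) = -10922

-10922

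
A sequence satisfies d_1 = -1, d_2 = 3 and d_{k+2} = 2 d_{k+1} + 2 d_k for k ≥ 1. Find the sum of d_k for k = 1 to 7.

428

d_3 = 2(3) + 2(-1) = 4
d_4 = 2(4) + 2(3) = 14
d_5 = 2(14) + 2(4) = 36
d_6 = 2(36) + 2(14) = 100
d_7 = 2(100) + 2(36) = 272
Sum = (-1) + 3 + 4 + 14 + 36 + 100 + 272 = 428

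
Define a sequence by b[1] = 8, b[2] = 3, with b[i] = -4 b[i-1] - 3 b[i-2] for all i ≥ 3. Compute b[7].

b[3] = -4·3 - 3·8 = -36
b[4] = -4·(-36) - 3·3 = 135
b[5] = -4·135 - 3·(-36) = -432
b[6] = -4·(-432) - 3·135 = 1323
b[7] = -4·1323 - 3·(-432) = -3996

-3996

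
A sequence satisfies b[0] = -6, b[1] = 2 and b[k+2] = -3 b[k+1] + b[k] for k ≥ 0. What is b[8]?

b[2] = -3(2) + (-6) = -12
b[3] = -3(-12) + 2 = 38
b[4] = -3(38) + (-12) = -126
b[5] = -3(-126) + 38 = 416
b[6] = -3(416) + (-126) = -1374
b[7] = -3(-1374) + 416 = 4538
b[8] = -3(4538) + (-1374) = -14988

-14988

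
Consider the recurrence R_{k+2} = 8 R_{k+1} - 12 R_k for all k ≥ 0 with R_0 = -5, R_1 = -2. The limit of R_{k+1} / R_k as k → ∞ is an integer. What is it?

6

The characteristic equation is r^2 - 8r + 12 = 0, which factors as (r - 6)(r - 2) = 0.
So the roots are 6 and 2. Since |6| > |2| and the coefficient of 6^k is non-zero, the ratio tends to 6.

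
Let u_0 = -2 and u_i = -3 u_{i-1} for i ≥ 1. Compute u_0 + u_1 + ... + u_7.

3280

u_1 = -3(-2) = 6
u_2 = -3(6) = -18
u_3 = -3(-18) = 54
u_4 = -3(54) = -162
u_5 = -3(-162) = 486
u_6 = -3(486) = -1458
u_7 = -3(-1458) = 4374
Sum = (-2) + 6 + (-18) + 54 + (-162) + 486 + (-1458) + 4374 = 3280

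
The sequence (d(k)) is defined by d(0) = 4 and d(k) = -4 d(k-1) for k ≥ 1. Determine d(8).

d(1) = -4·4 = -16
d(2) = -4·(-16) = 64
d(3) = -4·64 = -256
d(4) = -4·(-256) = 1024
d(5) = -4·1024 = -4096
d(6) = -4·(-4096) = 16384
d(7) = -4·16384 = -65536
d(8) = -4·(-65536) = 262144

262144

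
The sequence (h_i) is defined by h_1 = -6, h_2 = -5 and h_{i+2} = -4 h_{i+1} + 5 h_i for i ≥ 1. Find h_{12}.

h_3 = -4(-5) + 5(-6) = -10
h_4 = -4(-10) + 5(-5) = 15
h_5 = -4(15) + 5(-10) = -110
h_6 = -4(-110) + 5(15) = 515
h_7 = -4(515) + 5(-110) = -2610
h_8 = -4(-2610) + 5(515) = 13015
h_9 = -4(13015) + 5(-2610) = -65110
h_{10} = -4(-65110) + 5(13015) = 325515
h_{11} = -4(325515) + 5(-65110) = -1627610
h_{12} = -4(-1627610) + 5(325515) = 8138015

8138015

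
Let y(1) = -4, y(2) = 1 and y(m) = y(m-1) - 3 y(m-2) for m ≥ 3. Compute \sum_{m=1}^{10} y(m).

-208

y(3) = 1 - 3·(-4) = 13
y(4) = 13 - 3·1 = 10
y(5) = 10 - 3·13 = -29
y(6) = (-29) - 3·10 = -59
y(7) = (-59) - 3·(-29) = 28
y(8) = 28 - 3·(-59) = 205
y(9) = 205 - 3·28 = 121
y(10) = 121 - 3·205 = -494
Sum = (-4) + 1 + 13 + 10 + (-29) + (-59) + 28 + 205 + 121 + (-494) = -208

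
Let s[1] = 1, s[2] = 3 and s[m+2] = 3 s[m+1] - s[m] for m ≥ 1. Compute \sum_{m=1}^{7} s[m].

s[3] = 3·3 - 1 = 8
s[4] = 3·8 - 3 = 21
s[5] = 3·21 - 8 = 55
s[6] = 3·55 - 21 = 144
s[7] = 3·144 - 55 = 377
Sum = 1 + 3 + 8 + 21 + 55 + 144 + 377 = 609

609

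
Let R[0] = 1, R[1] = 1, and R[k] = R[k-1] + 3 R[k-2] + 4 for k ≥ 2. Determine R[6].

R[2] = 1 + 3*1 + 4 = 8
R[3] = 8 + 3*1 + 4 = 15
R[4] = 15 + 3*8 + 4 = 43
R[5] = 43 + 3*15 + 4 = 92
R[6] = 92 + 3*43 + 4 = 225

225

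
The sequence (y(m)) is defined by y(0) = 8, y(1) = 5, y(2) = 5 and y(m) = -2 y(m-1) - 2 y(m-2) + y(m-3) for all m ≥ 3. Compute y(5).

-9

y(3) = -2*5 - 2*5 + 8 = -12
y(4) = -2*(-12) - 2*5 + 5 = 19
y(5) = -2*19 - 2*(-12) + 5 = -9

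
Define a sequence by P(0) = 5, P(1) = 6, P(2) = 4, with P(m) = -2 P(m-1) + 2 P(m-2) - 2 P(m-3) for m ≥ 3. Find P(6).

P(3) = -2(4) + 2(6) - 2(5) = -6
P(4) = -2(-6) + 2(4) - 2(6) = 8
P(5) = -2(8) + 2(-6) - 2(4) = -36
P(6) = -2(-36) + 2(8) - 2(-6) = 100

100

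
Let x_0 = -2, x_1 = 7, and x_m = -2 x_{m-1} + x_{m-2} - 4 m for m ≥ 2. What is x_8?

x_2 = -2·7 + (-2) - 8 = -24
x_3 = -2·(-24) + 7 - 12 = 43
x_4 = -2·43 + (-24) - 16 = -126
x_5 = -2·(-126) + 43 - 20 = 275
x_6 = -2·275 + (-126) - 24 = -700
x_7 = -2·(-700) + 275 - 28 = 1647
x_8 = -2·1647 + (-700) - 32 = -4026

-4026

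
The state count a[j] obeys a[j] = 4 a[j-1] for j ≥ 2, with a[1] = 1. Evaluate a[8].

a[2] = 4·1 = 4
a[3] = 4·4 = 16
a[4] = 4·16 = 64
a[5] = 4·64 = 256
a[6] = 4·256 = 1024
a[7] = 4·1024 = 4096
a[8] = 4·4096 = 16384

16384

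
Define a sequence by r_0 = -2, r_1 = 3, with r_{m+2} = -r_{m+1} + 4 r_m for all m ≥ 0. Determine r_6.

-427

r_2 = -3 + 4(-2) = -11
r_3 = -(-11) + 4(3) = 23
r_4 = -23 + 4(-11) = -67
r_5 = -(-67) + 4(23) = 159
r_6 = -159 + 4(-67) = -427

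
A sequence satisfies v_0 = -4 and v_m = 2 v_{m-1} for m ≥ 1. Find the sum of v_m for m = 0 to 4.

-124

v_1 = 2·(-4) = -8
v_2 = 2·(-8) = -16
v_3 = 2·(-16) = -32
v_4 = 2·(-32) = -64
Sum = (-4) + (-8) + (-16) + (-32) + (-64) = -124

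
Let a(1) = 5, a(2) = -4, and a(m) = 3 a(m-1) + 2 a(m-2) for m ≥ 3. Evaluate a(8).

a(3) = 3·(-4) + 2·5 = -2
a(4) = 3·(-2) + 2·(-4) = -14
a(5) = 3·(-14) + 2·(-2) = -46
a(6) = 3·(-46) + 2·(-14) = -166
a(7) = 3·(-166) + 2·(-46) = -590
a(8) = 3·(-590) + 2·(-166) = -2102

-2102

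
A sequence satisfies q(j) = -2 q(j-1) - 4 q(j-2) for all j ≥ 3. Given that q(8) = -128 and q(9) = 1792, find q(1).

Rearranging, q(j-2) = (q(j) + 2 q(j-1)) / -4.
q(7) = (1792 + 2·(-128)) / -4 = 1536/-4 = -384
q(6) = (-128 + 2·(-384)) / -4 = -896/-4 = 224
q(5) = (-384 + 2·224) / -4 = 64/-4 = -16
q(4) = (224 + 2·(-16)) / -4 = 192/-4 = -48
q(3) = (-16 + 2·(-48)) / -4 = -112/-4 = 28
q(2) = (-48 + 2·28) / -4 = 8/-4 = -2
q(1) = (28 + 2·(-2)) / -4 = 24/-4 = -6

-6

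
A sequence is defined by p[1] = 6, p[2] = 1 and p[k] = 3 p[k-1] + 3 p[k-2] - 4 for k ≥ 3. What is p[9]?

40193

p[3] = 3*1 + 3*6 - 4 = 17
p[4] = 3*17 + 3*1 - 4 = 50
p[5] = 3*50 + 3*17 - 4 = 197
p[6] = 3*197 + 3*50 - 4 = 737
p[7] = 3*737 + 3*197 - 4 = 2798
p[8] = 3*2798 + 3*737 - 4 = 10601
p[9] = 3*10601 + 3*2798 - 4 = 40193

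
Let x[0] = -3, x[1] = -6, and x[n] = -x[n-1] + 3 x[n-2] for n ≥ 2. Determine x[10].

2382

x[2] = -(-6) + 3·(-3) = -3
x[3] = -(-3) + 3·(-6) = -15
x[4] = -(-15) + 3·(-3) = 6
x[5] = -6 + 3·(-15) = -51
x[6] = -(-51) + 3·6 = 69
x[7] = -69 + 3·(-51) = -222
x[8] = -(-222) + 3·69 = 429
x[9] = -429 + 3·(-222) = -1095
x[10] = -(-1095) + 3·429 = 2382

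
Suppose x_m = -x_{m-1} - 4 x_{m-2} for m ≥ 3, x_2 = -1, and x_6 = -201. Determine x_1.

Let x_1 = w.
x_3 = 1 - 4w
x_4 = 3 + 4w
x_5 = -7 + 12w
x_6 = -5 - 28w
So -5 - 28w = -201, giving w = 7.

7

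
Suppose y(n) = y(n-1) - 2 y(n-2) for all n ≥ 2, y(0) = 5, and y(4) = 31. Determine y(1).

-7

Let y(1) = v.
y(2) = -10 + v
y(3) = -10 - v
y(4) = 10 - 3v
So 10 - 3v = 31, giving v = -7.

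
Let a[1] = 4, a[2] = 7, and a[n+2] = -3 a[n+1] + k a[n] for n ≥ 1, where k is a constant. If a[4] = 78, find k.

a[3] = -21 + 4k
a[4] = 63 - 5k
So 63 - 5k = 78, giving k = -3.

-3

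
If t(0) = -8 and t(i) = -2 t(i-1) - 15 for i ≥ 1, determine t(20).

-3145733

The fixed point is -15/(1 + 2) = -5, so t(i) + 5 = -2(t(i-1) + 5).
Hence t(i) = -3·(-2)^i - 5.
t(20) = -3·(-2)^{20} - 5 = -3·1048576 - 5 = -3145733.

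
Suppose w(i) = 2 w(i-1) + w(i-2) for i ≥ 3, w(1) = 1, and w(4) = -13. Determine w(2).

-3

Let w(2) = z.
w(3) = 1 + 2z
w(4) = 2 + 5z
So 2 + 5z = -13, giving z = -3.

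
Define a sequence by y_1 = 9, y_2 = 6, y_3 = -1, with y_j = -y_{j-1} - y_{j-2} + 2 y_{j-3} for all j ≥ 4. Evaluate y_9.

y_4 = -(-1) - 6 + 2*9 = 13
y_5 = -13 - (-1) + 2*6 = 0
y_6 = -0 - 13 + 2*(-1) = -15
y_7 = -(-15) - 0 + 2*13 = 41
y_8 = -41 - (-15) + 2*0 = -26
y_9 = -(-26) - 41 + 2*(-15) = -45

-45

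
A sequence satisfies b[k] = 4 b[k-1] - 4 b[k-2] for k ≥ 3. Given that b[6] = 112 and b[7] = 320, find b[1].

Rearranging, b[k-2] = (b[k] - 4 b[k-1]) / -4.
b[5] = (320 - 4(112)) / -4 = -128/-4 = 32
b[4] = (112 - 4(32)) / -4 = -16/-4 = 4
b[3] = (32 - 4(4)) / -4 = 16/-4 = -4
b[2] = (4 - 4(-4)) / -4 = 20/-4 = -5
b[1] = (-4 - 4(-5)) / -4 = 16/-4 = -4

-4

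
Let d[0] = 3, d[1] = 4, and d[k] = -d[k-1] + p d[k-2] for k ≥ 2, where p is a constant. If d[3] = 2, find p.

d[2] = -4 + 3p
d[3] = 4 + p
So 4 + p = 2, giving p = -2.

-2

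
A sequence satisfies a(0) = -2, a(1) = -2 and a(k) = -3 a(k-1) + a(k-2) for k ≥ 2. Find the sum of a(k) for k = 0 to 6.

a(2) = -3(-2) + (-2) = 4
a(3) = -3(4) + (-2) = -14
a(4) = -3(-14) + 4 = 46
a(5) = -3(46) + (-14) = -152
a(6) = -3(-152) + 46 = 502
Sum = (-2) + (-2) + 4 + (-14) + 46 + (-152) + 502 = 382

382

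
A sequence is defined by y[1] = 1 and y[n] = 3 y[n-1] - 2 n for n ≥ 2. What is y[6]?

y[2] = 3(1) - 4 = -1
y[3] = 3(-1) - 6 = -9
y[4] = 3(-9) - 8 = -35
y[5] = 3(-35) - 10 = -115
y[6] = 3(-115) - 12 = -357

-357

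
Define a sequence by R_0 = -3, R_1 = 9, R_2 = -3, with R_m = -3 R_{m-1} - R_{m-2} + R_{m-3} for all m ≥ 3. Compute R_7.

-411

R_3 = -3·(-3) - 9 + (-3) = -3
R_4 = -3·(-3) - (-3) + 9 = 21
R_5 = -3·21 - (-3) + (-3) = -63
R_6 = -3·(-63) - 21 + (-3) = 165
R_7 = -3·165 - (-63) + 21 = -411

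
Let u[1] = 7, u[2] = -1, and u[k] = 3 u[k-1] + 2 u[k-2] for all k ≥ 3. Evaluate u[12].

u[3] = 3·(-1) + 2·7 = 11
u[4] = 3·11 + 2·(-1) = 31
u[5] = 3·31 + 2·11 = 115
u[6] = 3·115 + 2·31 = 407
u[7] = 3·407 + 2·115 = 1451
u[8] = 3·1451 + 2·407 = 5167
u[9] = 3·5167 + 2·1451 = 18403
u[10] = 3·18403 + 2·5167 = 65543
u[11] = 3·65543 + 2·18403 = 233435
u[12] = 3·233435 + 2·65543 = 831391

831391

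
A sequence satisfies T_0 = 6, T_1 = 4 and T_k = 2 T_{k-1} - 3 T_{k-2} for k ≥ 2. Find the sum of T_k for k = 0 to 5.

-38

T_2 = 2·4 - 3·6 = -10
T_3 = 2·(-10) - 3·4 = -32
T_4 = 2·(-32) - 3·(-10) = -34
T_5 = 2·(-34) - 3·(-32) = 28
Sum = 6 + 4 + (-10) + (-32) + (-34) + 28 = -38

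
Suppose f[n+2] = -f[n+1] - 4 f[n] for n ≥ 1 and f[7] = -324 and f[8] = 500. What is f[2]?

Rearranging, f[n-2] = (f[n] + f[n-1]) / -4.
f[6] = (500 + (-324)) / -4 = 176/-4 = -44
f[5] = (-324 + (-44)) / -4 = -368/-4 = 92
f[4] = (-44 + 92) / -4 = 48/-4 = -12
f[3] = (92 + (-12)) / -4 = 80/-4 = -20
f[2] = (-12 + (-20)) / -4 = -32/-4 = 8

8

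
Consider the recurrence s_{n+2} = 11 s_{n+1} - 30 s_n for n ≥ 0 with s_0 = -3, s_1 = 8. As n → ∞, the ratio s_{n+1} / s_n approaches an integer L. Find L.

The characteristic equation is r^2 - 11r + 30 = 0, which factors as (r - 6)(r - 5) = 0.
So the roots are 6 and 5. Since |6| > |5| and the coefficient of 6^n is non-zero, the ratio tends to 6.

6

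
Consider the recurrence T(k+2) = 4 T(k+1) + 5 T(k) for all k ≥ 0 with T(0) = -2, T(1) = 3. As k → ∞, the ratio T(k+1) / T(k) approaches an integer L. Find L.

5

The characteristic equation is r^2 - 4r - 5 = 0, which factors as (r - 5)(r + 1) = 0.
So the roots are 5 and -1. Since |5| > |-1| and the coefficient of 5^k is non-zero, the ratio tends to 5.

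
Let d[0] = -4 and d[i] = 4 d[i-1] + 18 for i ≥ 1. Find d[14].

536870906

The fixed point is 18/(1 - 4) = -6, so d[i] + 6 = 4(d[i-1] + 6).
Hence d[i] = 2·4^i - 6.
d[14] = 2·4^{14} - 6 = 2·268435456 - 6 = 536870906.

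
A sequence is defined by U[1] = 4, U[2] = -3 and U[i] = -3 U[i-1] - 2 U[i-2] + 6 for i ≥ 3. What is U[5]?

U[3] = -3(-3) - 2(4) + 6 = 7
U[4] = -3(7) - 2(-3) + 6 = -9
U[5] = -3(-9) - 2(7) + 6 = 19

19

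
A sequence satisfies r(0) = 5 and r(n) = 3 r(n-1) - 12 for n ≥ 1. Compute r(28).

-22876792454955

The fixed point is -12/(1 - 3) = 6, so r(n) - 6 = 3(r(n-1) - 6).
Hence r(n) = -1·3^n + 6.
r(28) = -1·3^{28} + 6 = -1·22876792454961 + 6 = -22876792454955.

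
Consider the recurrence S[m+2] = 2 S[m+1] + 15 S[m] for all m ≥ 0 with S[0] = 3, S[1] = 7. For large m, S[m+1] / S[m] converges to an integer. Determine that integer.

The characteristic equation is r^2 - 2r - 15 = 0, which factors as (r - 5)(r + 3) = 0.
So the roots are 5 and -3. Since |5| > |-3| and the coefficient of 5^m is non-zero, the ratio tends to 5.

5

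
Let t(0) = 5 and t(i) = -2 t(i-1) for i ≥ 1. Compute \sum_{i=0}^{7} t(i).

t(1) = -2(5) = -10
t(2) = -2(-10) = 20
t(3) = -2(20) = -40
t(4) = -2(-40) = 80
t(5) = -2(80) = -160
t(6) = -2(-160) = 320
t(7) = -2(320) = -640
Sum = 5 + (-10) + 20 + (-40) + 80 + (-160) + 320 + (-640) = -425

-425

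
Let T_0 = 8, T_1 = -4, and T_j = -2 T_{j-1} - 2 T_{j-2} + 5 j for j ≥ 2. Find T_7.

-51

T_2 = -2·(-4) - 2·8 + 10 = 2
T_3 = -2·2 - 2·(-4) + 15 = 19
T_4 = -2·19 - 2·2 + 20 = -22
T_5 = -2·(-22) - 2·19 + 25 = 31
T_6 = -2·31 - 2·(-22) + 30 = 12
T_7 = -2·12 - 2·31 + 35 = -51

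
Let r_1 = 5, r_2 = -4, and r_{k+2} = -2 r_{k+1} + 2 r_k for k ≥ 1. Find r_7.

920

r_3 = -2·(-4) + 2·5 = 18
r_4 = -2·18 + 2·(-4) = -44
r_5 = -2·(-44) + 2·18 = 124
r_6 = -2·124 + 2·(-44) = -336
r_7 = -2·(-336) + 2·124 = 920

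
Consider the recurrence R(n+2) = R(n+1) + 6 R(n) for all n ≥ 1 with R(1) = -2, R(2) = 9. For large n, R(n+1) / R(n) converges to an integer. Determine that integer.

3

The characteristic equation is r^2 - r - 6 = 0, which factors as (r - 3)(r + 2) = 0.
So the roots are 3 and -2. Since |3| > |-2| and the coefficient of 3^n is non-zero, the ratio tends to 3.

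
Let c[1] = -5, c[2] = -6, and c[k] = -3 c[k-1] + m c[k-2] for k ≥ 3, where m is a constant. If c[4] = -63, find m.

c[3] = 18 - 5m
c[4] = -54 + 9m
So -54 + 9m = -63, giving m = -1.

-1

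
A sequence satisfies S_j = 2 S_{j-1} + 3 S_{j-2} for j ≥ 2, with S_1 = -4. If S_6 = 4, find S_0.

Let S_0 = v.
S_2 = -8 + 3v
S_3 = -28 + 6v
S_4 = -80 + 21v
S_5 = -244 + 60v
S_6 = -728 + 183v
So -728 + 183v = 4, giving v = 4.

4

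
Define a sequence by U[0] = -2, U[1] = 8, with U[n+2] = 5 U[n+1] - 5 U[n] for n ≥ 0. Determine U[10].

1850000

U[2] = 5(8) - 5(-2) = 50
U[3] = 5(50) - 5(8) = 210
U[4] = 5(210) - 5(50) = 800
U[5] = 5(800) - 5(210) = 2950
U[6] = 5(2950) - 5(800) = 10750
U[7] = 5(10750) - 5(2950) = 39000
U[8] = 5(39000) - 5(10750) = 141250
U[9] = 5(141250) - 5(39000) = 511250
U[10] = 5(511250) - 5(141250) = 1850000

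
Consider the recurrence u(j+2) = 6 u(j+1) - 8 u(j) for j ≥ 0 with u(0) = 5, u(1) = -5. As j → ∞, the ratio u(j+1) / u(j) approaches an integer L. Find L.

The characteristic equation is r^2 - 6r + 8 = 0, which factors as (r - 4)(r - 2) = 0.
So the roots are 4 and 2. Since |4| > |2| and the coefficient of 4^j is non-zero, the ratio tends to 4.

4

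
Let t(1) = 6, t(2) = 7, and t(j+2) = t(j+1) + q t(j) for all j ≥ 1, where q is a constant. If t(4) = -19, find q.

t(3) = 7 + 6q
t(4) = 7 + 13q
So 7 + 13q = -19, giving q = -2.

-2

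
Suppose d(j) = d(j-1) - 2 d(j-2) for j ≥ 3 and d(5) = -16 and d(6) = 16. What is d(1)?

4

Rearranging, d(j-2) = (d(j) - d(j-1)) / -2.
d(4) = (16 - (-16)) / -2 = 32/-2 = -16
d(3) = (-16 - (-16)) / -2 = 0/-2 = 0
d(2) = (-16 - 0) / -2 = -16/-2 = 8
d(1) = (0 - 8) / -2 = -8/-2 = 4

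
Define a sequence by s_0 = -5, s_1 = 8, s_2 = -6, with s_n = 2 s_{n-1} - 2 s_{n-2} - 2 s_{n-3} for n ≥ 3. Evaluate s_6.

52

s_3 = 2*(-6) - 2*8 - 2*(-5) = -18
s_4 = 2*(-18) - 2*(-6) - 2*8 = -40
s_5 = 2*(-40) - 2*(-18) - 2*(-6) = -32
s_6 = 2*(-32) - 2*(-40) - 2*(-18) = 52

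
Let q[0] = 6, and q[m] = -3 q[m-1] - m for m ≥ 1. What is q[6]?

q[1] = -3·6 - 1 = -19
q[2] = -3·(-19) - 2 = 55
q[3] = -3·55 - 3 = -168
q[4] = -3·(-168) - 4 = 500
q[5] = -3·500 - 5 = -1505
q[6] = -3·(-1505) - 6 = 4509

4509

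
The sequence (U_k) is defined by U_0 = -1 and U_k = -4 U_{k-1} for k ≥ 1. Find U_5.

1024

U_1 = -4·(-1) = 4
U_2 = -4·4 = -16
U_3 = -4·(-16) = 64
U_4 = -4·64 = -256
U_5 = -4·(-256) = 1024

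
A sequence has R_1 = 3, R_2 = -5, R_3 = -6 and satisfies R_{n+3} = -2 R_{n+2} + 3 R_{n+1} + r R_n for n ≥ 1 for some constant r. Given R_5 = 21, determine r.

-3

R_4 = -3 + 3r
R_5 = -12 - 11r
So -12 - 11r = 21, giving r = -3.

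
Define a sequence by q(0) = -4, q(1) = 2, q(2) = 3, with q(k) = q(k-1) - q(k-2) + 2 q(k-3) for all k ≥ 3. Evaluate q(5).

q(3) = 3 - 2 + 2·(-4) = -7
q(4) = (-7) - 3 + 2·2 = -6
q(5) = (-6) - (-7) + 2·3 = 7

7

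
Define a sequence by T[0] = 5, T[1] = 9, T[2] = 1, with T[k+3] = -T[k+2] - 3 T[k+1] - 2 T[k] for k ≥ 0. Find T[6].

-70

T[3] = -1 - 3·9 - 2·5 = -38
T[4] = -(-38) - 3·1 - 2·9 = 17
T[5] = -17 - 3·(-38) - 2·1 = 95
T[6] = -95 - 3·17 - 2·(-38) = -70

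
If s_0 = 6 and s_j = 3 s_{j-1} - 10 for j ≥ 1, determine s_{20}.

The fixed point is -10/(1 - 3) = 5, so s_j - 5 = 3(s_{j-1} - 5).
Hence s_j = 1·3^j + 5.
s_{20} = 1·3^{20} + 5 = 1·3486784401 + 5 = 3486784406.

3486784406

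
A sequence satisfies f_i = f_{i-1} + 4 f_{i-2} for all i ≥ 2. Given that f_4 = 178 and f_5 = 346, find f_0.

8

Rearranging, f_{i-2} = (f_i - f_{i-1}) / 4.
f_3 = (346 - 178) / 4 = 168/4 = 42
f_2 = (178 - 42) / 4 = 136/4 = 34
f_1 = (42 - 34) / 4 = 8/4 = 2
f_0 = (34 - 2) / 4 = 32/4 = 8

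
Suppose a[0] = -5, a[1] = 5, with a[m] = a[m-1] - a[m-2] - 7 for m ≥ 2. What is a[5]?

-17

a[2] = 5 - (-5) - 7 = 3
a[3] = 3 - 5 - 7 = -9
a[4] = (-9) - 3 - 7 = -19
a[5] = (-19) - (-9) - 7 = -17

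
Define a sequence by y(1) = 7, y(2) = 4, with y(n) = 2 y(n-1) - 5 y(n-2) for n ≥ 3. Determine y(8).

-214

y(3) = 2*4 - 5*7 = -27
y(4) = 2*(-27) - 5*4 = -74
y(5) = 2*(-74) - 5*(-27) = -13
y(6) = 2*(-13) - 5*(-74) = 344
y(7) = 2*344 - 5*(-13) = 753
y(8) = 2*753 - 5*344 = -214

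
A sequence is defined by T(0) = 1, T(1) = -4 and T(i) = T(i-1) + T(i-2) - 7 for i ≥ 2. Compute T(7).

T(2) = (-4) + 1 - 7 = -10
T(3) = (-10) + (-4) - 7 = -21
T(4) = (-21) + (-10) - 7 = -38
T(5) = (-38) + (-21) - 7 = -66
T(6) = (-66) + (-38) - 7 = -111
T(7) = (-111) + (-66) - 7 = -184

-184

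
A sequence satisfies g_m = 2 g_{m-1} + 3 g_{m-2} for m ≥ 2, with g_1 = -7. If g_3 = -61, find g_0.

Let g_0 = z.
g_2 = -14 + 3z
g_3 = -49 + 6z
So -49 + 6z = -61, giving z = -2.

-2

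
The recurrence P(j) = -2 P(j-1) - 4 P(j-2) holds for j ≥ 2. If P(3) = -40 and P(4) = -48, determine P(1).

Rearranging, P(j-2) = (P(j) + 2 P(j-1)) / -4.
P(2) = (-48 + 2*(-40)) / -4 = -128/-4 = 32
P(1) = (-40 + 2*32) / -4 = 24/-4 = -6

-6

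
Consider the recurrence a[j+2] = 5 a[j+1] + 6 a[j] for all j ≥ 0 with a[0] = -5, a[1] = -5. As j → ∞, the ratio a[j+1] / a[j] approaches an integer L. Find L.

The characteristic equation is r^2 - 5r - 6 = 0, which factors as (r - 6)(r + 1) = 0.
So the roots are 6 and -1. Since |6| > |-1| and the coefficient of 6^j is non-zero, the ratio tends to 6.

6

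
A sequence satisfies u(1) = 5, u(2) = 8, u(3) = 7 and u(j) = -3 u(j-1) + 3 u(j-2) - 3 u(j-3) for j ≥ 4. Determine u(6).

-156

u(4) = -3(7) + 3(8) - 3(5) = -12
u(5) = -3(-12) + 3(7) - 3(8) = 33
u(6) = -3(33) + 3(-12) - 3(7) = -156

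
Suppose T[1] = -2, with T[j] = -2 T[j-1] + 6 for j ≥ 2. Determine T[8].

T[2] = -2*(-2) + 6 = 10
T[3] = -2*10 + 6 = -14
T[4] = -2*(-14) + 6 = 34
T[5] = -2*34 + 6 = -62
T[6] = -2*(-62) + 6 = 130
T[7] = -2*130 + 6 = -254
T[8] = -2*(-254) + 6 = 514

514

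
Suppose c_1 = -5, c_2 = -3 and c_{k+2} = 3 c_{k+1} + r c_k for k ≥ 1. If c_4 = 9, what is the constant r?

-2

c_3 = -9 - 5r
c_4 = -27 - 18r
So -27 - 18r = 9, giving r = -2.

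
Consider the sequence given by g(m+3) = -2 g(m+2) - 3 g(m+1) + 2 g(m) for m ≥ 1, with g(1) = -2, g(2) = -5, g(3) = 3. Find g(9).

507

g(4) = -2(3) - 3(-5) + 2(-2) = 5
g(5) = -2(5) - 3(3) + 2(-5) = -29
g(6) = -2(-29) - 3(5) + 2(3) = 49
g(7) = -2(49) - 3(-29) + 2(5) = -1
g(8) = -2(-1) - 3(49) + 2(-29) = -203
g(9) = -2(-203) - 3(-1) + 2(49) = 507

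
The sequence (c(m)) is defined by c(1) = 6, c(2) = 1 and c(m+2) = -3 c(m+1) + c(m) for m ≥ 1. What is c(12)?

-115541

c(3) = -3·1 + 6 = 3
c(4) = -3·3 + 1 = -8
c(5) = -3·(-8) + 3 = 27
c(6) = -3·27 + (-8) = -89
c(7) = -3·(-89) + 27 = 294
c(8) = -3·294 + (-89) = -971
c(9) = -3·(-971) + 294 = 3207
c(10) = -3·3207 + (-971) = -10592
c(11) = -3·(-10592) + 3207 = 34983
c(12) = -3·34983 + (-10592) = -115541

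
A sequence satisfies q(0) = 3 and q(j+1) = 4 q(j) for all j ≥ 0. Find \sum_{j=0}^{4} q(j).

q(1) = 4(3) = 12
q(2) = 4(12) = 48
q(3) = 4(48) = 192
q(4) = 4(192) = 768
Sum = 3 + 12 + 48 + 192 + 768 = 1023

1023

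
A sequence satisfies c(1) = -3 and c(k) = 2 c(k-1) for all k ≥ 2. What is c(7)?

-192

c(2) = 2·(-3) = -6
c(3) = 2·(-6) = -12
c(4) = 2·(-12) = -24
c(5) = 2·(-24) = -48
c(6) = 2·(-48) = -96
c(7) = 2·(-96) = -192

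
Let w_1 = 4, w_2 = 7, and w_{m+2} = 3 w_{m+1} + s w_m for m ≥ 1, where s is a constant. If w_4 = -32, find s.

-5

w_3 = 21 + 4s
w_4 = 63 + 19s
So 63 + 19s = -32, giving s = -5.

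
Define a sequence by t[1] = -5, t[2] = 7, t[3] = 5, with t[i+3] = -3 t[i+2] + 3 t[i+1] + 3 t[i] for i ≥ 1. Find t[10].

-35289

t[4] = -3*5 + 3*7 + 3*(-5) = -9
t[5] = -3*(-9) + 3*5 + 3*7 = 63
t[6] = -3*63 + 3*(-9) + 3*5 = -201
t[7] = -3*(-201) + 3*63 + 3*(-9) = 765
t[8] = -3*765 + 3*(-201) + 3*63 = -2709
t[9] = -3*(-2709) + 3*765 + 3*(-201) = 9819
t[10] = -3*9819 + 3*(-2709) + 3*765 = -35289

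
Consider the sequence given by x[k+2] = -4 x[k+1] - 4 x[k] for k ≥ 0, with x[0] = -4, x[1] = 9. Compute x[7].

960

x[2] = -4·9 - 4·(-4) = -20
x[3] = -4·(-20) - 4·9 = 44
x[4] = -4·44 - 4·(-20) = -96
x[5] = -4·(-96) - 4·44 = 208
x[6] = -4·208 - 4·(-96) = -448
x[7] = -4·(-448) - 4·208 = 960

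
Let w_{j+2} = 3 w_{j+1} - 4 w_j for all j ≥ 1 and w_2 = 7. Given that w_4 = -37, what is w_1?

Let w_1 = y.
w_3 = 21 - 4y
w_4 = 35 - 12y
So 35 - 12y = -37, giving y = 6.

6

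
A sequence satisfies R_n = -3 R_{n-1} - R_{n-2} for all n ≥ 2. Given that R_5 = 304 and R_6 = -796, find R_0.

4

Rearranging, R_{n-2} = -(R_n + 3 R_{n-1}).
R_4 = -(-796 + 3*304) = -116
R_3 = -(304 + 3*(-116)) = 44
R_2 = -(-116 + 3*44) = -16
R_1 = -(44 + 3*(-16)) = 4
R_0 = -(-16 + 3*4) = 4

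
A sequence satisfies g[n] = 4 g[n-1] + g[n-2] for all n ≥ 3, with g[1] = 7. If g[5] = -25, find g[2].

Let g[2] = v.
g[3] = 7 + 4v
g[4] = 28 + 17v
g[5] = 119 + 72v
So 119 + 72v = -25, giving v = -2.

-2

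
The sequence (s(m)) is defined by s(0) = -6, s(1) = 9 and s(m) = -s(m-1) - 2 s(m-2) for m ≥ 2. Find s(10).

s(2) = -9 - 2(-6) = 3
s(3) = -3 - 2(9) = -21
s(4) = -(-21) - 2(3) = 15
s(5) = -15 - 2(-21) = 27
s(6) = -27 - 2(15) = -57
s(7) = -(-57) - 2(27) = 3
s(8) = -3 - 2(-57) = 111
s(9) = -111 - 2(3) = -117
s(10) = -(-117) - 2(111) = -105

-105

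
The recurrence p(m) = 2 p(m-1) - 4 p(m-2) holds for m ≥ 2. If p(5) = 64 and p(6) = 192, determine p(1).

Rearranging, p(m-2) = (p(m) - 2 p(m-1)) / -4.
p(4) = (192 - 2*64) / -4 = 64/-4 = -16
p(3) = (64 - 2*(-16)) / -4 = 96/-4 = -24
p(2) = (-16 - 2*(-24)) / -4 = 32/-4 = -8
p(1) = (-24 - 2*(-8)) / -4 = -8/-4 = 2

2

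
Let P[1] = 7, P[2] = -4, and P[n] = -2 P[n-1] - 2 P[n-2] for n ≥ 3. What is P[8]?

-80

P[3] = -2(-4) - 2(7) = -6
P[4] = -2(-6) - 2(-4) = 20
P[5] = -2(20) - 2(-6) = -28
P[6] = -2(-28) - 2(20) = 16
P[7] = -2(16) - 2(-28) = 24
P[8] = -2(24) - 2(16) = -80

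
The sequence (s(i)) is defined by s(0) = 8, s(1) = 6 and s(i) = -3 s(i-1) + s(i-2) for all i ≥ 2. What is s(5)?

390

s(2) = -3*6 + 8 = -10
s(3) = -3*(-10) + 6 = 36
s(4) = -3*36 + (-10) = -118
s(5) = -3*(-118) + 36 = 390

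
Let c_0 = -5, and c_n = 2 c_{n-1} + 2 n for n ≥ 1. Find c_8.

c_1 = 2*(-5) + 2 = -8
c_2 = 2*(-8) + 4 = -12
c_3 = 2*(-12) + 6 = -18
c_4 = 2*(-18) + 8 = -28
c_5 = 2*(-28) + 10 = -46
c_6 = 2*(-46) + 12 = -80
c_7 = 2*(-80) + 14 = -146
c_8 = 2*(-146) + 16 = -276

-276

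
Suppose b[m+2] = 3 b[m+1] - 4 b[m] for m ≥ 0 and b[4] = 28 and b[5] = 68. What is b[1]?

Rearranging, b[m-2] = (b[m] - 3 b[m-1]) / -4.
b[3] = (68 - 3(28)) / -4 = -16/-4 = 4
b[2] = (28 - 3(4)) / -4 = 16/-4 = -4
b[1] = (4 - 3(-4)) / -4 = 16/-4 = -4

-4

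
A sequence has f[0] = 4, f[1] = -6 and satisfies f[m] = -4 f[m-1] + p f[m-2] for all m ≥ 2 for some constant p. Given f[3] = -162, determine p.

f[2] = 24 + 4p
f[3] = -96 - 22p
So -96 - 22p = -162, giving p = 3.

3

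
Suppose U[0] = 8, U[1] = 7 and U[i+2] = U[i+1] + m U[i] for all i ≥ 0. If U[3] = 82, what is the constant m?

5

U[2] = 7 + 8m
U[3] = 7 + 15m
So 7 + 15m = 82, giving m = 5.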